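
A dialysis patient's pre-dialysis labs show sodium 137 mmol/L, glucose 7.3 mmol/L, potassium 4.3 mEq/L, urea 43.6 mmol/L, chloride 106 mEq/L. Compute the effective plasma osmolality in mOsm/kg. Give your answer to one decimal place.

Effective osmolality excludes urea (freely permeant across cell membranes):
2·Na + glucose
= 2·137 + 7.3
= 274 + 7.3
= 281.3 mOsm/kg

281.3 mOsm/kg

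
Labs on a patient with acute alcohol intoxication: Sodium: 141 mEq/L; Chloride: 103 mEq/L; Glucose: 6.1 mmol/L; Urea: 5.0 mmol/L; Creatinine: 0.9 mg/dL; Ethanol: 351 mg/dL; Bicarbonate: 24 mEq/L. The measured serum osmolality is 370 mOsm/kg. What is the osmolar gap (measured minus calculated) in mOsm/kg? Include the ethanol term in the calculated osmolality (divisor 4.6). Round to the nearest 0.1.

Calculated osmolality = 2·Na + glucose + urea + ethanol/4.6
= 2·141 + 6.1 + 5 + 351/4.6
= 282 + 6.10 + 5 + 76.30
= 369.4 mOsm/kg ≈ 369.4 mOsm/kg
Osmolar gap = measured − calculated = 370 − 369.4 = 0.6 mOsm/kg

0.6 mOsm/kg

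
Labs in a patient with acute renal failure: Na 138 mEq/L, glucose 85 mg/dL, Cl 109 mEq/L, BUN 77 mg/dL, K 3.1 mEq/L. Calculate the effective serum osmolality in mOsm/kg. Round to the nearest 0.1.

Effective osmolality excludes urea (freely permeant across cell membranes):
2·Na + glucose/18
= 2·138 + 85/18
= 276 + 4.72
= 280.72 mOsm/kg

280.7 mOsm/kg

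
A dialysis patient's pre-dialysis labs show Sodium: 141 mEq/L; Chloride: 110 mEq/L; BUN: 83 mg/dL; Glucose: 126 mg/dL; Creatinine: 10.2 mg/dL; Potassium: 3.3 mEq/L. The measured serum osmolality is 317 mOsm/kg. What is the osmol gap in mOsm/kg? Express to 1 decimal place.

Calculated osmolality = 2·Na + glucose/18 + BUN/2.8
= 2·141 + 126/18 + 83/2.8
= 282 + 7 + 29.64
= 318.64 mOsm/kg ≈ 318.6 mOsm/kg
Osmolar gap = measured − calculated = 317 − 318.6 = -1.6 mOsm/kg

-1.6 mOsm/kg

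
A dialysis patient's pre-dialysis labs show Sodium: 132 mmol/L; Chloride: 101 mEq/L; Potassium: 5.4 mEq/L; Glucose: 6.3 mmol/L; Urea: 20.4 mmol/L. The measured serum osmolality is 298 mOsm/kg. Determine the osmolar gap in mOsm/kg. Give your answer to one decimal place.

Calculated osmolality = 2·Na + glucose + urea
= 2·132 + 6.3 + 20.4
= 264 + 6.30 + 20.40
= 290.7 mOsm/kg ≈ 290.7 mOsm/kg
Osmolar gap = measured − calculated = 298 − 290.7 = 7.3 mOsm/kg

7.3 mOsm/kg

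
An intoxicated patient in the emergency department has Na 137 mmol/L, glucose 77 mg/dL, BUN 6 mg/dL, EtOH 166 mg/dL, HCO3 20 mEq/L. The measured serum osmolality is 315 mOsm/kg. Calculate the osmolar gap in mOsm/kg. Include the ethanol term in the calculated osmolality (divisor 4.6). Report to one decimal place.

Calculated osmolality = 2·Na + glucose/18 + BUN/2.8 + ethanol/4.6
= 2·137 + 77/18 + 6/2.8 + 166/4.6
= 274 + 4.28 + 2.14 + 36.09
= 316.51 mOsm/kg ≈ 316.5 mOsm/kg
Osmolar gap = measured − calculated = 315 − 316.5 = -1.5 mOsm/kg

-1.5 mOsm/kg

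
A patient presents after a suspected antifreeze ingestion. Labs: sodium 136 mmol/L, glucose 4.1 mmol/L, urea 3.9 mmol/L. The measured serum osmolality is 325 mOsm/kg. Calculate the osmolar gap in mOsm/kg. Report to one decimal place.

45.0 mOsm/kg

Calculated osmolality = 2·Na + glucose + urea
= 2·136 + 4.1 + 3.9
= 272 + 4.10 + 3.90
= 280 mOsm/kg ≈ 280.0 mOsm/kg
Osmolar gap = measured − calculated = 325 − 280.0 = 45.0 mOsm/kg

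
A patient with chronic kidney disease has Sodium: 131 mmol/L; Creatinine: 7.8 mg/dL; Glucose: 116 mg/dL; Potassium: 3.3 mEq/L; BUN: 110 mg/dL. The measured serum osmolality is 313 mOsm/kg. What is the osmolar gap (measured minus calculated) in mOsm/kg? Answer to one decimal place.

Calculated osmolality = 2·Na + glucose/18 + BUN/2.8
= 2·131 + 116/18 + 110/2.8
= 262 + 6.44 + 39.29
= 307.73 mOsm/kg ≈ 307.7 mOsm/kg
Osmolar gap = measured − calculated = 313 − 307.7 = 5.3 mOsm/kg

5.3 mOsm/kg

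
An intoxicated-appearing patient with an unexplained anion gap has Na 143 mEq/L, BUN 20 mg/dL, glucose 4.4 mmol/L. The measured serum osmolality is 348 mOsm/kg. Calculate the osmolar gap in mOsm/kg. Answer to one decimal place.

Calculated osmolality = 2·Na + glucose + BUN/2.8
= 2·143 + 4.4 + 20/2.8
= 286 + 4.40 + 7.14
= 297.54 mOsm/kg ≈ 297.5 mOsm/kg
Osmolar gap = measured − calculated = 348 − 297.5 = 50.5 mOsm/kg

50.5 mOsm/kg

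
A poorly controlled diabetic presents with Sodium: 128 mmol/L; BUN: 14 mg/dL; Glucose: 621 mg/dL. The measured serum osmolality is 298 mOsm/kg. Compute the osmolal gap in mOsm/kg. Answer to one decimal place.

Calculated osmolality = 2·Na + glucose/18 + BUN/2.8
= 2·128 + 621/18 + 14/2.8
= 256 + 34.50 + 5
= 295.5 mOsm/kg ≈ 295.5 mOsm/kg
Osmolar gap = measured − calculated = 298 − 295.5 = 2.5 mOsm/kg

2.5 mOsm/kg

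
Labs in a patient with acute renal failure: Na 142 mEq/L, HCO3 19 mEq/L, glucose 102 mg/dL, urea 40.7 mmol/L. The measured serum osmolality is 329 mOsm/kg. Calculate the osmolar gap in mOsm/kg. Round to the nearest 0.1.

-1.4 mOsm/kg

Calculated osmolality = 2·Na + glucose/18 + urea
= 2·142 + 102/18 + 40.7
= 284 + 5.67 + 40.70
= 330.37 mOsm/kg ≈ 330.4 mOsm/kg
Osmolar gap = measured − calculated = 329 − 330.4 = -1.4 mOsm/kg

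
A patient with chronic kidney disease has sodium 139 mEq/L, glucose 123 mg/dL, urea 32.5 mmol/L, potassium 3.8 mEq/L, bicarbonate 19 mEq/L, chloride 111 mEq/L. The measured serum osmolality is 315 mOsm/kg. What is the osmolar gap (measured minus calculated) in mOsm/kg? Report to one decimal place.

Calculated osmolality = 2·Na + glucose/18 + urea
= 2·139 + 123/18 + 32.5
= 278 + 6.83 + 32.50
= 317.33 mOsm/kg ≈ 317.3 mOsm/kg
Osmolar gap = measured − calculated = 315 − 317.3 = -2.3 mOsm/kg

-2.3 mOsm/kg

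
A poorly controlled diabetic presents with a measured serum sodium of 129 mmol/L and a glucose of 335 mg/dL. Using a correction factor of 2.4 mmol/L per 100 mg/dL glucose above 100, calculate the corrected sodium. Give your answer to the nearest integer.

135 mmol/L

Corrected Na = measured Na + 2.4 · (glucose − 100)/100
= 129 + 2.4 · (335 − 100)/100
= 129 + 5.6
= 134.6 mmol/L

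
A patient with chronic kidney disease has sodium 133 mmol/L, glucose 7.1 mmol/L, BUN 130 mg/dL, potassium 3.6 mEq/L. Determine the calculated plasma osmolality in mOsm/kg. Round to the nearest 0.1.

319.5 mOsm/kg

Calculated osmolality = 2·Na + glucose + BUN/2.8
= 2·133 + 7.1 + 130/2.8
= 266 + 7.10 + 46.43
= 319.53 mOsm/kg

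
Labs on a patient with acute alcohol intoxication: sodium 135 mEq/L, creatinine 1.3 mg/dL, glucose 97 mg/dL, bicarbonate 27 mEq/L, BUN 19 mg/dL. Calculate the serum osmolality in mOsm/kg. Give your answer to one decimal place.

Calculated osmolality = 2·Na + glucose/18 + BUN/2.8
= 2·135 + 97/18 + 19/2.8
= 270 + 5.39 + 6.79
= 282.18 mOsm/kg

282.2 mOsm/kg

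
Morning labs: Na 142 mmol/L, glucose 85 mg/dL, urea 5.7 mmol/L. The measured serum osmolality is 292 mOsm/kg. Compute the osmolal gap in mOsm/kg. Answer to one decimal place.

Calculated osmolality = 2·Na + glucose/18 + urea
= 2·142 + 85/18 + 5.7
= 284 + 4.72 + 5.70
= 294.42 mOsm/kg ≈ 294.4 mOsm/kg
Osmolar gap = measured − calculated = 292 − 294.4 = -2.4 mOsm/kg

-2.4 mOsm/kg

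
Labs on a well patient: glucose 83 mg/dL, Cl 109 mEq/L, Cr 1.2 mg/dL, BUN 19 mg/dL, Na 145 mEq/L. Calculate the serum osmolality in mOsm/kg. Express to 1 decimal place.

301.4 mOsm/kg

Calculated osmolality = 2·Na + glucose/18 + BUN/2.8
= 2·145 + 83/18 + 19/2.8
= 290 + 4.61 + 6.79
= 301.4 mOsm/kg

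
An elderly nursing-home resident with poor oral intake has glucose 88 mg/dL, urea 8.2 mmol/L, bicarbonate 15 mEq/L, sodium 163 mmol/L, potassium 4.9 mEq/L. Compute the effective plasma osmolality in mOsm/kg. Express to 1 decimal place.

Effective osmolality excludes urea (freely permeant across cell membranes):
2·Na + glucose/18
= 2·163 + 88/18
= 326 + 4.89
= 330.89 mOsm/kg

330.9 mOsm/kg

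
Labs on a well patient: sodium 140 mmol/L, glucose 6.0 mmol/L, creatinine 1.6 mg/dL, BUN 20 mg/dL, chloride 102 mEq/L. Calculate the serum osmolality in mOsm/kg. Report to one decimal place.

Calculated osmolality = 2·Na + glucose + BUN/2.8
= 2·140 + 6 + 20/2.8
= 280 + 6 + 7.14
= 293.14 mOsm/kg

293.1 mOsm/kg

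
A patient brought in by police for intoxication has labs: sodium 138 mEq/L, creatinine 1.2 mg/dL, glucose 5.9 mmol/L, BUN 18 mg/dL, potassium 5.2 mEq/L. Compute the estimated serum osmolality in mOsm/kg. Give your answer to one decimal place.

288.3 mOsm/kg

Calculated osmolality = 2·Na + glucose + BUN/2.8
= 2·138 + 5.9 + 18/2.8
= 276 + 5.90 + 6.43
= 288.33 mOsm/kg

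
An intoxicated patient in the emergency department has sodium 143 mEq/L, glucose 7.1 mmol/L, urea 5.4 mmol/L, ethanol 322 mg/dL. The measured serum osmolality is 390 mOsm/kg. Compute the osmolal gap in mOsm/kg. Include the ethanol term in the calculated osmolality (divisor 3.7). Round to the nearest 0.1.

4.5 mOsm/kg

Calculated osmolality = 2·Na + glucose + urea + ethanol/3.7
= 2·143 + 7.1 + 5.4 + 322/3.7
= 286 + 7.10 + 5.40 + 87.03
= 385.53 mOsm/kg ≈ 385.5 mOsm/kg
Osmolar gap = measured − calculated = 390 − 385.5 = 4.5 mOsm/kg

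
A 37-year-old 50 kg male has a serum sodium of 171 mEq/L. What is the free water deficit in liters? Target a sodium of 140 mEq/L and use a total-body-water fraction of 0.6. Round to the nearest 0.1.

6.6 L

TBW = 0.6 · 50 = 30 L
Free water deficit = TBW · (Na/140 − 1)
= 30 · (171/140 − 1)
= 30 · 0.2214
= 6.64 L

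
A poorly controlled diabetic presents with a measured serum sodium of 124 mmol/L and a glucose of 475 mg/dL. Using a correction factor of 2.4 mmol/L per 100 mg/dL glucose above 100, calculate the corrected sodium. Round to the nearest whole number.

Corrected Na = measured Na + 2.4 · (glucose − 100)/100
= 124 + 2.4 · (475 − 100)/100
= 124 + 9
= 133 mmol/L

133 mmol/L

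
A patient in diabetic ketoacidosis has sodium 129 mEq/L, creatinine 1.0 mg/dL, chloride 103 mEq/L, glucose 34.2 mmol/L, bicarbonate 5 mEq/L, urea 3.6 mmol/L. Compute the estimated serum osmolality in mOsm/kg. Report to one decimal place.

Calculated osmolality = 2·Na + glucose + urea
= 2·129 + 34.2 + 3.6
= 258 + 34.20 + 3.60
= 295.8 mOsm/kg

295.8 mOsm/kg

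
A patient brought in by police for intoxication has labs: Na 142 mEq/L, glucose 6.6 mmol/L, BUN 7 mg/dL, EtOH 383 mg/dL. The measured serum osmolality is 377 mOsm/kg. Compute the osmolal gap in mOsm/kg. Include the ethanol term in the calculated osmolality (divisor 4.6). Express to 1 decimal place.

0.6 mOsm/kg

Calculated osmolality = 2·Na + glucose + BUN/2.8 + ethanol/4.6
= 2·142 + 6.6 + 7/2.8 + 383/4.6
= 284 + 6.60 + 2.50 + 83.26
= 376.36 mOsm/kg ≈ 376.4 mOsm/kg
Osmolar gap = measured − calculated = 377 − 376.4 = 0.6 mOsm/kg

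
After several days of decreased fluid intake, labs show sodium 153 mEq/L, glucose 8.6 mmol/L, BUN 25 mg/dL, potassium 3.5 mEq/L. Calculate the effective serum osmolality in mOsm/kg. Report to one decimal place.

314.6 mOsm/kg

Effective osmolality excludes urea (freely permeant across cell membranes):
2·Na + glucose
= 2·153 + 8.6
= 306 + 8.6
= 314.6 mOsm/kg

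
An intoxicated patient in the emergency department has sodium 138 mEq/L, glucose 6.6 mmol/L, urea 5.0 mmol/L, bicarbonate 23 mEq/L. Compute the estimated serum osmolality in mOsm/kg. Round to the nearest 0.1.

Calculated osmolality = 2·Na + glucose + urea
= 2·138 + 6.6 + 5
= 276 + 6.60 + 5
= 287.6 mOsm/kg

287.6 mOsm/kg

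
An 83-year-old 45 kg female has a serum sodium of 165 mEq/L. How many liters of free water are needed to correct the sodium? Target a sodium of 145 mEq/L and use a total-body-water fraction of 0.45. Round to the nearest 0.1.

TBW = 0.45 · 45 = 20.25 L
Free water deficit = TBW · (Na/145 − 1)
= 20.25 · (165/145 − 1)
= 20.25 · 0.1379
= 2.79 L

2.8 L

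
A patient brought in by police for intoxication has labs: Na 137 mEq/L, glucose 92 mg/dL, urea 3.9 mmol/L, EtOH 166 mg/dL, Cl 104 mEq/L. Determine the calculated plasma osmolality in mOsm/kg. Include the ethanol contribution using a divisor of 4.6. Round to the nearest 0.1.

319.1 mOsm/kg

Calculated osmolality = 2·Na + glucose/18 + urea + ethanol/4.6
= 2·137 + 92/18 + 3.9 + 166/4.6
= 274 + 5.11 + 3.90 + 36.09
= 319.1 mOsm/kg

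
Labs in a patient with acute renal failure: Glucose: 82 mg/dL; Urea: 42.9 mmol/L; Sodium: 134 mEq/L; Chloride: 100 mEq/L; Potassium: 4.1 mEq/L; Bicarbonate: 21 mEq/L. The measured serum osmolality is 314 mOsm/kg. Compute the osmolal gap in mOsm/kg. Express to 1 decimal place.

Calculated osmolality = 2·Na + glucose/18 + urea
= 2·134 + 82/18 + 42.9
= 268 + 4.56 + 42.90
= 315.46 mOsm/kg ≈ 315.5 mOsm/kg
Osmolar gap = measured − calculated = 314 − 315.5 = -1.5 mOsm/kg

-1.5 mOsm/kg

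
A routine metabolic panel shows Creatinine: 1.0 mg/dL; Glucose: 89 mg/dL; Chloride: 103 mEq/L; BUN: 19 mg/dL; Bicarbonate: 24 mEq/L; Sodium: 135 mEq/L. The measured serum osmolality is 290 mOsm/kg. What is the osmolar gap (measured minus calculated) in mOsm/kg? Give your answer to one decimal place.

8.3 mOsm/kg

Calculated osmolality = 2·Na + glucose/18 + BUN/2.8
= 2·135 + 89/18 + 19/2.8
= 270 + 4.94 + 6.79
= 281.73 mOsm/kg ≈ 281.7 mOsm/kg
Osmolar gap = measured − calculated = 290 − 281.7 = 8.3 mOsm/kg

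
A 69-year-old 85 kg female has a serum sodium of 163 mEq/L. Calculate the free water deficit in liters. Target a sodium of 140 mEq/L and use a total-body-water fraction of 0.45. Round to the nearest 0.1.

TBW = 0.45 · 85 = 38.25 L
Free water deficit = TBW · (Na/140 − 1)
= 38.25 · (163/140 − 1)
= 38.25 · 0.1643
= 6.28 L

6.3 L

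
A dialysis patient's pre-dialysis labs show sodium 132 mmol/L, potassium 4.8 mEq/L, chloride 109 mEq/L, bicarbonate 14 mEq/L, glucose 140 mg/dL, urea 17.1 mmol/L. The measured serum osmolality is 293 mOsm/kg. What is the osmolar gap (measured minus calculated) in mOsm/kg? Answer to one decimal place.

4.1 mOsm/kg

Calculated osmolality = 2·Na + glucose/18 + urea
= 2·132 + 140/18 + 17.1
= 264 + 7.78 + 17.10
= 288.88 mOsm/kg ≈ 288.9 mOsm/kg
Osmolar gap = measured − calculated = 293 − 288.9 = 4.1 mOsm/kg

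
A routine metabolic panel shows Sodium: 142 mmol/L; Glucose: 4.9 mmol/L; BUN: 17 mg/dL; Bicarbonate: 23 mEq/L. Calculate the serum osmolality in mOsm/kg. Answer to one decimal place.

295.0 mOsm/kg

Calculated osmolality = 2·Na + glucose + BUN/2.8
= 2·142 + 4.9 + 17/2.8
= 284 + 4.90 + 6.07
= 294.97 mOsm/kg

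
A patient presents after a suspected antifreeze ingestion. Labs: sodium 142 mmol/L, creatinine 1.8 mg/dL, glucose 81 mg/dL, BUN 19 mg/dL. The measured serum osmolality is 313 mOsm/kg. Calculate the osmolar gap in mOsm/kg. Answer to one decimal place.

17.7 mOsm/kg

Calculated osmolality = 2·Na + glucose/18 + BUN/2.8
= 2·142 + 81/18 + 19/2.8
= 284 + 4.50 + 6.79
= 295.29 mOsm/kg ≈ 295.3 mOsm/kg
Osmolar gap = measured − calculated = 313 − 295.3 = 17.7 mOsm/kg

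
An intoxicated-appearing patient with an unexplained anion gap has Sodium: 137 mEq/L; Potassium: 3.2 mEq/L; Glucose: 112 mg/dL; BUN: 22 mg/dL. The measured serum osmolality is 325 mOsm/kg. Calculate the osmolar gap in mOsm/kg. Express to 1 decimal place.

36.9 mOsm/kg

Calculated osmolality = 2·Na + glucose/18 + BUN/2.8
= 2·137 + 112/18 + 22/2.8
= 274 + 6.22 + 7.86
= 288.08 mOsm/kg ≈ 288.1 mOsm/kg
Osmolar gap = measured − calculated = 325 − 288.1 = 36.9 mOsm/kg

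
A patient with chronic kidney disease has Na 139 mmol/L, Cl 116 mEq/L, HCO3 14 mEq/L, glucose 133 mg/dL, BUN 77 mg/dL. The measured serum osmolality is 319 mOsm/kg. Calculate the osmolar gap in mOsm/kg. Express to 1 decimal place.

Calculated osmolality = 2·Na + glucose/18 + BUN/2.8
= 2·139 + 133/18 + 77/2.8
= 278 + 7.39 + 27.50
= 312.89 mOsm/kg ≈ 312.9 mOsm/kg
Osmolar gap = measured − calculated = 319 − 312.9 = 6.1 mOsm/kg

6.1 mOsm/kg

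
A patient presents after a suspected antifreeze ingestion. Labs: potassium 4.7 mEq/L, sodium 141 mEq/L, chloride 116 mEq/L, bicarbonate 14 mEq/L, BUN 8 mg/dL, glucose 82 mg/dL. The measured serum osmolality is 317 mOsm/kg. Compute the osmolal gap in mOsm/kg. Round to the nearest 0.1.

27.6 mOsm/kg

Calculated osmolality = 2·Na + glucose/18 + BUN/2.8
= 2·141 + 82/18 + 8/2.8
= 282 + 4.56 + 2.86
= 289.42 mOsm/kg ≈ 289.4 mOsm/kg
Osmolar gap = measured − calculated = 317 − 289.4 = 27.6 mOsm/kg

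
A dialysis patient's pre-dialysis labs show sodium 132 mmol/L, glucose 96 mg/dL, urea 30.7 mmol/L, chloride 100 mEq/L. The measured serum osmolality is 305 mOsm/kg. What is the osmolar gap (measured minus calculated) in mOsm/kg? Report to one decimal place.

Calculated osmolality = 2·Na + glucose/18 + urea
= 2·132 + 96/18 + 30.7
= 264 + 5.33 + 30.70
= 300.03 mOsm/kg ≈ 300.0 mOsm/kg
Osmolar gap = measured − calculated = 305 − 300.0 = 5.0 mOsm/kg

5.0 mOsm/kg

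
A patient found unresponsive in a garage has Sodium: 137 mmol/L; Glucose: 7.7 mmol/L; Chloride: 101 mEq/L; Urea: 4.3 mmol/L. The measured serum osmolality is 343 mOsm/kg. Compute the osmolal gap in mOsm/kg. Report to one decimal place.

Calculated osmolality = 2·Na + glucose + urea
= 2·137 + 7.7 + 4.3
= 274 + 7.70 + 4.30
= 286 mOsm/kg ≈ 286.0 mOsm/kg
Osmolar gap = measured − calculated = 343 − 286.0 = 57.0 mOsm/kg

57.0 mOsm/kg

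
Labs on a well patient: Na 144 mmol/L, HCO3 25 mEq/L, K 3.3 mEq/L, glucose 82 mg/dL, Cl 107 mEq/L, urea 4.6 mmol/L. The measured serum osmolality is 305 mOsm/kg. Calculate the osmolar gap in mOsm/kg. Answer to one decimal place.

Calculated osmolality = 2·Na + glucose/18 + urea
= 2·144 + 82/18 + 4.6
= 288 + 4.56 + 4.60
= 297.16 mOsm/kg ≈ 297.2 mOsm/kg
Osmolar gap = measured − calculated = 305 − 297.2 = 7.8 mOsm/kg

7.8 mOsm/kg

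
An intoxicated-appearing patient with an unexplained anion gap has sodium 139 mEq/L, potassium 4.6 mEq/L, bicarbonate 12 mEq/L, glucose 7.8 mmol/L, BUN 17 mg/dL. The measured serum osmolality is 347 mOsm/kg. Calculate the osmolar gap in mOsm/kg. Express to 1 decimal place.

Calculated osmolality = 2·Na + glucose + BUN/2.8
= 2·139 + 7.8 + 17/2.8
= 278 + 7.80 + 6.07
= 291.87 mOsm/kg ≈ 291.9 mOsm/kg
Osmolar gap = measured − calculated = 347 − 291.9 = 55.1 mOsm/kg

55.1 mOsm/kg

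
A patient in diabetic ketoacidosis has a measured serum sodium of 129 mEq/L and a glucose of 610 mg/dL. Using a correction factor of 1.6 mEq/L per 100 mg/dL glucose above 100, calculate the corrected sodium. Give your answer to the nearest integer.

Corrected Na = measured Na + 1.6 · (glucose − 100)/100
= 129 + 1.6 · (610 − 100)/100
= 129 + 8.2
= 137.2 mEq/L

137 mEq/L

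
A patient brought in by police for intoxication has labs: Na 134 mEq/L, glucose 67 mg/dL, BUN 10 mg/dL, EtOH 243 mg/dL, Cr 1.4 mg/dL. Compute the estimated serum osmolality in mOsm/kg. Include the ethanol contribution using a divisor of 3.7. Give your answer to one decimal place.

Calculated osmolality = 2·Na + glucose/18 + BUN/2.8 + ethanol/3.7
= 2·134 + 67/18 + 10/2.8 + 243/3.7
= 268 + 3.72 + 3.57 + 65.68
= 340.97 mOsm/kg

341.0 mOsm/kg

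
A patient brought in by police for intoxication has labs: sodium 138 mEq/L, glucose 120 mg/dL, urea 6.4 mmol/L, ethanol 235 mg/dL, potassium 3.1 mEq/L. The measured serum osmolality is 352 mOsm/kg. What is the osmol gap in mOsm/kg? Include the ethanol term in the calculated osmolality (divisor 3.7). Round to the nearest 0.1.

-0.6 mOsm/kg

Calculated osmolality = 2·Na + glucose/18 + urea + ethanol/3.7
= 2·138 + 120/18 + 6.4 + 235/3.7
= 276 + 6.67 + 6.40 + 63.51
= 352.58 mOsm/kg ≈ 352.6 mOsm/kg
Osmolar gap = measured − calculated = 352 − 352.6 = -0.6 mOsm/kg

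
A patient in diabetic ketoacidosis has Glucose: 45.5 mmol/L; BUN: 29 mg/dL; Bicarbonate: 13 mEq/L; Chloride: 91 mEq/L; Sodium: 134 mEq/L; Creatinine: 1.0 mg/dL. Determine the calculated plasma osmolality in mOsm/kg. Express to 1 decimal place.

323.9 mOsm/kg

Calculated osmolality = 2·Na + glucose + BUN/2.8
= 2·134 + 45.5 + 29/2.8
= 268 + 45.50 + 10.36
= 323.86 mOsm/kg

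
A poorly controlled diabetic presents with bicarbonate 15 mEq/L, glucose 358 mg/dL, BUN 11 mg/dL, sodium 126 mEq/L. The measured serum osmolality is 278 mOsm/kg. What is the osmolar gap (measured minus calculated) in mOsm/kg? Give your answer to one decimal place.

Calculated osmolality = 2·Na + glucose/18 + BUN/2.8
= 2·126 + 358/18 + 11/2.8
= 252 + 19.89 + 3.93
= 275.82 mOsm/kg ≈ 275.8 mOsm/kg
Osmolar gap = measured − calculated = 278 − 275.8 = 2.2 mOsm/kg

2.2 mOsm/kg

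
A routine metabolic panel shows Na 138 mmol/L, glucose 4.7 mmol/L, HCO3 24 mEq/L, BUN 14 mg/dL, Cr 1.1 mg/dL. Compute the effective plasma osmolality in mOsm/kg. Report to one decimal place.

280.7 mOsm/kg

Effective osmolality excludes urea (freely permeant across cell membranes):
2·Na + glucose
= 2·138 + 4.7
= 276 + 4.7
= 280.7 mOsm/kg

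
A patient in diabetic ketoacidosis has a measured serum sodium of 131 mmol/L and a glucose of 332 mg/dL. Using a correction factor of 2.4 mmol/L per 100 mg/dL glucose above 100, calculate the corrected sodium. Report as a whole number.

137 mmol/L

Corrected Na = measured Na + 2.4 · (glucose − 100)/100
= 131 + 2.4 · (332 − 100)/100
= 131 + 5.6
= 136.6 mmol/L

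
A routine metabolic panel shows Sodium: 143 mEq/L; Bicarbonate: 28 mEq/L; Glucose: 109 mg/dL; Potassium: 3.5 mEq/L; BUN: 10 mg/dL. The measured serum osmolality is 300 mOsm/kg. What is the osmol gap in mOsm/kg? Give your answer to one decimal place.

Calculated osmolality = 2·Na + glucose/18 + BUN/2.8
= 2·143 + 109/18 + 10/2.8
= 286 + 6.06 + 3.57
= 295.63 mOsm/kg ≈ 295.6 mOsm/kg
Osmolar gap = measured − calculated = 300 − 295.6 = 4.4 mOsm/kg

4.4 mOsm/kg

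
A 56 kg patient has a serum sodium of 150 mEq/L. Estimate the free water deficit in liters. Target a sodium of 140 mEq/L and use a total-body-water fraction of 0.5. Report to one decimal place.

TBW = 0.5 · 56 = 28 L
Free water deficit = TBW · (Na/140 − 1)
= 28 · (150/140 − 1)
= 28 · 0.0714
= 2 L

2.0 L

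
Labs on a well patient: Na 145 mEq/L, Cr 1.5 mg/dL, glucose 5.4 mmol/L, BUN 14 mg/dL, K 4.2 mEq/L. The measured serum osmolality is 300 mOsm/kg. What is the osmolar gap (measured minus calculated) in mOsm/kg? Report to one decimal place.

Calculated osmolality = 2·Na + glucose + BUN/2.8
= 2·145 + 5.4 + 14/2.8
= 290 + 5.40 + 5
= 300.4 mOsm/kg ≈ 300.4 mOsm/kg
Osmolar gap = measured − calculated = 300 − 300.4 = -0.4 mOsm/kg

-0.4 mOsm/kg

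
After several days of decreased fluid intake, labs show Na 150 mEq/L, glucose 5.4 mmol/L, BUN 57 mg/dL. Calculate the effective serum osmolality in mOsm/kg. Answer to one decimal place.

Effective osmolality excludes urea (freely permeant across cell membranes):
2·Na + glucose
= 2·150 + 5.4
= 300 + 5.4
= 305.4 mOsm/kg

305.4 mOsm/kg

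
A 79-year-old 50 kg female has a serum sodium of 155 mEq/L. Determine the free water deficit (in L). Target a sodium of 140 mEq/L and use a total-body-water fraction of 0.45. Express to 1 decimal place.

2.4 L

TBW = 0.45 · 50 = 22.5 L
Free water deficit = TBW · (Na/140 − 1)
= 22.5 · (155/140 − 1)
= 22.5 · 0.1071
= 2.41 L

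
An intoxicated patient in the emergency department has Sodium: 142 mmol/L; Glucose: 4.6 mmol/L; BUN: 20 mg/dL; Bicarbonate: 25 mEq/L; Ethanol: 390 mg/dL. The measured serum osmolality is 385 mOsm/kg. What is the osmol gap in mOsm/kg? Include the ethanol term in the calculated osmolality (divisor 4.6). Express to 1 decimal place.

Calculated osmolality = 2·Na + glucose + BUN/2.8 + ethanol/4.6
= 2·142 + 4.6 + 20/2.8 + 390/4.6
= 284 + 4.60 + 7.14 + 84.78
= 380.52 mOsm/kg ≈ 380.5 mOsm/kg
Osmolar gap = measured − calculated = 385 − 380.5 = 4.5 mOsm/kg

4.5 mOsm/kg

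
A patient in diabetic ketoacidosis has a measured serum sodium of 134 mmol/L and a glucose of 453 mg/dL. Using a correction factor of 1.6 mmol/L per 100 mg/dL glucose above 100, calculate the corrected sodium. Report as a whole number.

140 mmol/L

Corrected Na = measured Na + 1.6 · (glucose − 100)/100
= 134 + 1.6 · (453 − 100)/100
= 134 + 5.6
= 139.6 mmol/L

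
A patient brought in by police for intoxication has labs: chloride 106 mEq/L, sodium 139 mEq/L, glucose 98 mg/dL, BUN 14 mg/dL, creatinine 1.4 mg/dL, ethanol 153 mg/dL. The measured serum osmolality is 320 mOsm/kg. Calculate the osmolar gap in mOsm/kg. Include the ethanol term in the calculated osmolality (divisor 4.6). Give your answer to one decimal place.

Calculated osmolality = 2·Na + glucose/18 + BUN/2.8 + ethanol/4.6
= 2·139 + 98/18 + 14/2.8 + 153/4.6
= 278 + 5.44 + 5 + 33.26
= 321.7 mOsm/kg ≈ 321.7 mOsm/kg
Osmolar gap = measured − calculated = 320 − 321.7 = -1.7 mOsm/kg

-1.7 mOsm/kg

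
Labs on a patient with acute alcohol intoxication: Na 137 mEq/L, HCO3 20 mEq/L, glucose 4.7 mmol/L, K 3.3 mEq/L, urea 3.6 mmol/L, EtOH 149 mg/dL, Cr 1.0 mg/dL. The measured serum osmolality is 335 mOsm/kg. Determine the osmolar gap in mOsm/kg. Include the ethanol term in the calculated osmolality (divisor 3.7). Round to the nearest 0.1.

Calculated osmolality = 2·Na + glucose + urea + ethanol/3.7
= 2·137 + 4.7 + 3.6 + 149/3.7
= 274 + 4.70 + 3.60 + 40.27
= 322.57 mOsm/kg ≈ 322.6 mOsm/kg
Osmolar gap = measured − calculated = 335 − 322.6 = 12.4 mOsm/kg

12.4 mOsm/kg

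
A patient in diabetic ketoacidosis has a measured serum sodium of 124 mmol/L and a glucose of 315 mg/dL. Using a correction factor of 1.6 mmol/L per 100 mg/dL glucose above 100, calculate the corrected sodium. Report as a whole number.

Corrected Na = measured Na + 1.6 · (glucose − 100)/100
= 124 + 1.6 · (315 − 100)/100
= 124 + 3.4
= 127.4 mmol/L

127 mmol/L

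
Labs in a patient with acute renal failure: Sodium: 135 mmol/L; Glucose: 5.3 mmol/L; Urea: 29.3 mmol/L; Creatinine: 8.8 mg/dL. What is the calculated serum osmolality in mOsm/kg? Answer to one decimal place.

304.6 mOsm/kg

Calculated osmolality = 2·Na + glucose + urea
= 2·135 + 5.3 + 29.3
= 270 + 5.30 + 29.30
= 304.6 mOsm/kg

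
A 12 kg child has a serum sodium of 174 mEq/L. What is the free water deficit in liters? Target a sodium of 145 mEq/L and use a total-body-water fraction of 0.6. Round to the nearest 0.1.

1.4 L

TBW = 0.6 · 12 = 7.2 L
Free water deficit = TBW · (Na/145 − 1)
= 7.2 · (174/145 − 1)
= 7.2 · 0.2
= 1.44 L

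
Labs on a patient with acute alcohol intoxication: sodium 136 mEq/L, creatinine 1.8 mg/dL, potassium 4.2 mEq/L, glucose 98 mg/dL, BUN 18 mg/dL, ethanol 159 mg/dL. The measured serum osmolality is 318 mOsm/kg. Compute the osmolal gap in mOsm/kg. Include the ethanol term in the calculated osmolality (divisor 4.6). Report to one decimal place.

-0.4 mOsm/kg

Calculated osmolality = 2·Na + glucose/18 + BUN/2.8 + ethanol/4.6
= 2·136 + 98/18 + 18/2.8 + 159/4.6
= 272 + 5.44 + 6.43 + 34.57
= 318.44 mOsm/kg ≈ 318.4 mOsm/kg
Osmolar gap = measured − calculated = 318 − 318.4 = -0.4 mOsm/kg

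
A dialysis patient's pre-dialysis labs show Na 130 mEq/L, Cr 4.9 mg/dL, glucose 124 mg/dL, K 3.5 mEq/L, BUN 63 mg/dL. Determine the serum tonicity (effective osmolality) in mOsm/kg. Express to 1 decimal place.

266.9 mOsm/kg

Effective osmolality excludes urea (freely permeant across cell membranes):
2·Na + glucose/18
= 2·130 + 124/18
= 260 + 6.89
= 266.89 mOsm/kg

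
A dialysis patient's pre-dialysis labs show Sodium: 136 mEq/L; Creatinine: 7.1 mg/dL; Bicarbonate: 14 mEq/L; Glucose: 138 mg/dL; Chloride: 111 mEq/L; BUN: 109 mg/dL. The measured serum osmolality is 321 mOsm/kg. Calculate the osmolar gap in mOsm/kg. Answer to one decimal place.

Calculated osmolality = 2·Na + glucose/18 + BUN/2.8
= 2·136 + 138/18 + 109/2.8
= 272 + 7.67 + 38.93
= 318.6 mOsm/kg ≈ 318.6 mOsm/kg
Osmolar gap = measured − calculated = 321 − 318.6 = 2.4 mOsm/kg

2.4 mOsm/kg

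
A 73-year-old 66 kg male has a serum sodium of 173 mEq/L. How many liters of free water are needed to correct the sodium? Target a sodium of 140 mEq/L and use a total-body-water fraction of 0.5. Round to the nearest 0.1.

TBW = 0.5 · 66 = 33 L
Free water deficit = TBW · (Na/140 − 1)
= 33 · (173/140 − 1)
= 33 · 0.2357
= 7.78 L

7.8 L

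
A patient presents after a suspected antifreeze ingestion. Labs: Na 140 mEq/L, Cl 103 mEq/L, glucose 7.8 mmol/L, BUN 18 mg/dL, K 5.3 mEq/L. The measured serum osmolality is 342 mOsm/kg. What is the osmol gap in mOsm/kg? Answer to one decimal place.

47.8 mOsm/kg

Calculated osmolality = 2·Na + glucose + BUN/2.8
= 2·140 + 7.8 + 18/2.8
= 280 + 7.80 + 6.43
= 294.23 mOsm/kg ≈ 294.2 mOsm/kg
Osmolar gap = measured − calculated = 342 − 294.2 = 47.8 mOsm/kg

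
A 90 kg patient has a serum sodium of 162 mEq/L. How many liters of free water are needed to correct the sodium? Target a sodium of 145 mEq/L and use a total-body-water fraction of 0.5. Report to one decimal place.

TBW = 0.5 · 90 = 45 L
Free water deficit = TBW · (Na/145 − 1)
= 45 · (162/145 − 1)
= 45 · 0.1172
= 5.27 L

5.3 L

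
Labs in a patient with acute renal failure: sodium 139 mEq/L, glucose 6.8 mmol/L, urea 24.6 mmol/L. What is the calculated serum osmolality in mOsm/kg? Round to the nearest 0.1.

Calculated osmolality = 2·Na + glucose + urea
= 2·139 + 6.8 + 24.6
= 278 + 6.80 + 24.60
= 309.4 mOsm/kg

309.4 mOsm/kg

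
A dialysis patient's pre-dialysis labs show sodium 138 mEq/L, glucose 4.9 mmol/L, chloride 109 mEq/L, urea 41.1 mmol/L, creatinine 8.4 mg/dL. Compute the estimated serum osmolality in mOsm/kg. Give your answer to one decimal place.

322.0 mOsm/kg

Calculated osmolality = 2·Na + glucose + urea
= 2·138 + 4.9 + 41.1
= 276 + 4.90 + 41.10
= 322 mOsm/kg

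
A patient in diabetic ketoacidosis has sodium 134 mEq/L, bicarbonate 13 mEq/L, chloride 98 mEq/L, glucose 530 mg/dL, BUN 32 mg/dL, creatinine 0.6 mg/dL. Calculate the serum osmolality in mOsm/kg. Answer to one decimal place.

308.9 mOsm/kg

Calculated osmolality = 2·Na + glucose/18 + BUN/2.8
= 2·134 + 530/18 + 32/2.8
= 268 + 29.44 + 11.43
= 308.87 mOsm/kg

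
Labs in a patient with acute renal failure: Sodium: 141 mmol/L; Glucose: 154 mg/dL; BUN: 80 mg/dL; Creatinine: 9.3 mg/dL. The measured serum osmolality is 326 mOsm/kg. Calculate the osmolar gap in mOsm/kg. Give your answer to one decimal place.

6.9 mOsm/kg

Calculated osmolality = 2·Na + glucose/18 + BUN/2.8
= 2·141 + 154/18 + 80/2.8
= 282 + 8.56 + 28.57
= 319.13 mOsm/kg ≈ 319.1 mOsm/kg
Osmolar gap = measured − calculated = 326 − 319.1 = 6.9 mOsm/kg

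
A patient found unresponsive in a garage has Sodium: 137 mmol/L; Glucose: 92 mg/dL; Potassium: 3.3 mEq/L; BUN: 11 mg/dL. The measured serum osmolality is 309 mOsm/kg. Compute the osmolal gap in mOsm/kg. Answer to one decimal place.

Calculated osmolality = 2·Na + glucose/18 + BUN/2.8
= 2·137 + 92/18 + 11/2.8
= 274 + 5.11 + 3.93
= 283.04 mOsm/kg ≈ 283.0 mOsm/kg
Osmolar gap = measured − calculated = 309 − 283.0 = 26.0 mOsm/kg

26.0 mOsm/kg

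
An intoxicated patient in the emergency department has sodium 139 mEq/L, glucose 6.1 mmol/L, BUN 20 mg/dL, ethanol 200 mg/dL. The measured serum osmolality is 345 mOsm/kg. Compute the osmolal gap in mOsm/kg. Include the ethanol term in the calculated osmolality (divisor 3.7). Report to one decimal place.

Calculated osmolality = 2·Na + glucose + BUN/2.8 + ethanol/3.7
= 2·139 + 6.1 + 20/2.8 + 200/3.7
= 278 + 6.10 + 7.14 + 54.05
= 345.29 mOsm/kg ≈ 345.3 mOsm/kg
Osmolar gap = measured − calculated = 345 − 345.3 = -0.3 mOsm/kg

-0.3 mOsm/kg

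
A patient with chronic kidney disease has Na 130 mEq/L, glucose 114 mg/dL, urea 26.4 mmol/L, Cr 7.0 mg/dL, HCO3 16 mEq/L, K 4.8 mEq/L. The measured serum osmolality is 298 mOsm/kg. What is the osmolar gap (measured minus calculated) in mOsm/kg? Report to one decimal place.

Calculated osmolality = 2·Na + glucose/18 + urea
= 2·130 + 114/18 + 26.4
= 260 + 6.33 + 26.40
= 292.73 mOsm/kg ≈ 292.7 mOsm/kg
Osmolar gap = measured − calculated = 298 − 292.7 = 5.3 mOsm/kg

5.3 mOsm/kg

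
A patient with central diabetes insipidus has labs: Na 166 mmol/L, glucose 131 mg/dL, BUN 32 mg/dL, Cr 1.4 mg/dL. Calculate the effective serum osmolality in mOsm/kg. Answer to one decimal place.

Effective osmolality excludes urea (freely permeant across cell membranes):
2·Na + glucose/18
= 2·166 + 131/18
= 332 + 7.28
= 339.28 mOsm/kg

339.3 mOsm/kg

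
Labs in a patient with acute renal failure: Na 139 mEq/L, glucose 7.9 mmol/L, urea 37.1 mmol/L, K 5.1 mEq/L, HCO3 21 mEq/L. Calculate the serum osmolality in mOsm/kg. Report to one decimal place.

323.0 mOsm/kg

Calculated osmolality = 2·Na + glucose + urea
= 2·139 + 7.9 + 37.1
= 278 + 7.90 + 37.10
= 323 mOsm/kg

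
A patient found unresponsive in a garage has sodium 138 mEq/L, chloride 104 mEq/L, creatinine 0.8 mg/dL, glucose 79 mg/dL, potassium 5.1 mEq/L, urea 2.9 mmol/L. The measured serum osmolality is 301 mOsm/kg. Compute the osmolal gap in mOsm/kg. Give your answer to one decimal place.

17.7 mOsm/kg

Calculated osmolality = 2·Na + glucose/18 + urea
= 2·138 + 79/18 + 2.9
= 276 + 4.39 + 2.90
= 283.29 mOsm/kg ≈ 283.3 mOsm/kg
Osmolar gap = measured − calculated = 301 − 283.3 = 17.7 mOsm/kg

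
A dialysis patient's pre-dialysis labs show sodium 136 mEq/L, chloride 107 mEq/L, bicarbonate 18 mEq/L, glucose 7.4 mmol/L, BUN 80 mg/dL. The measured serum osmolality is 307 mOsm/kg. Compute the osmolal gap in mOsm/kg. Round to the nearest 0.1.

Calculated osmolality = 2·Na + glucose + BUN/2.8
= 2·136 + 7.4 + 80/2.8
= 272 + 7.40 + 28.57
= 307.97 mOsm/kg ≈ 308.0 mOsm/kg
Osmolar gap = measured − calculated = 307 − 308.0 = -1.0 mOsm/kg

-1.0 mOsm/kg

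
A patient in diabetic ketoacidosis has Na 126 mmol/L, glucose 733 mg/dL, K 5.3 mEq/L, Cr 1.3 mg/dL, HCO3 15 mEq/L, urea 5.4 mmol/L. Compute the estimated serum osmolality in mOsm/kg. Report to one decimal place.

Calculated osmolality = 2·Na + glucose/18 + urea
= 2·126 + 733/18 + 5.4
= 252 + 40.72 + 5.40
= 298.12 mOsm/kg

298.1 mOsm/kg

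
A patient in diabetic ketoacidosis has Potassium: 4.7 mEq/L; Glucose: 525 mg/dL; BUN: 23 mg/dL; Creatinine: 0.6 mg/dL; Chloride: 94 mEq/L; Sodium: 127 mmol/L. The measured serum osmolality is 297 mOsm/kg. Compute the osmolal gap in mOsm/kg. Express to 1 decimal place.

5.6 mOsm/kg

Calculated osmolality = 2·Na + glucose/18 + BUN/2.8
= 2·127 + 525/18 + 23/2.8
= 254 + 29.17 + 8.21
= 291.38 mOsm/kg ≈ 291.4 mOsm/kg
Osmolar gap = measured − calculated = 297 − 291.4 = 5.6 mOsm/kg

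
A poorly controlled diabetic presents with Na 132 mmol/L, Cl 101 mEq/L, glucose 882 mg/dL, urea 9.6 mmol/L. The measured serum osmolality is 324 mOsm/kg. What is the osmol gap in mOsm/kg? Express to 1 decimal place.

1.4 mOsm/kg

Calculated osmolality = 2·Na + glucose/18 + urea
= 2·132 + 882/18 + 9.6
= 264 + 49 + 9.60
= 322.6 mOsm/kg ≈ 322.6 mOsm/kg
Osmolar gap = measured − calculated = 324 − 322.6 = 1.4 mOsm/kg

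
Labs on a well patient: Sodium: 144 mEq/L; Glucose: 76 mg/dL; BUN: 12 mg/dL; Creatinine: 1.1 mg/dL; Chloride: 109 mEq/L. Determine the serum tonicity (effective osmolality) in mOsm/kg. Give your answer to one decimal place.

292.2 mOsm/kg

Effective osmolality excludes urea (freely permeant across cell membranes):
2·Na + glucose/18
= 2·144 + 76/18
= 288 + 4.22
= 292.22 mOsm/kg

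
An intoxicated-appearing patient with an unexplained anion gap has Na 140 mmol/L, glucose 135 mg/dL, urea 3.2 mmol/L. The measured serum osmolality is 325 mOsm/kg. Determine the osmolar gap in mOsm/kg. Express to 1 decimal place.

Calculated osmolality = 2·Na + glucose/18 + urea
= 2·140 + 135/18 + 3.2
= 280 + 7.50 + 3.20
= 290.7 mOsm/kg ≈ 290.7 mOsm/kg
Osmolar gap = measured − calculated = 325 − 290.7 = 34.3 mOsm/kg

34.3 mOsm/kg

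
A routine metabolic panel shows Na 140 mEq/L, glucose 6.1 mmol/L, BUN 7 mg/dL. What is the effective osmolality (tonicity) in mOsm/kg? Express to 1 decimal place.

Effective osmolality excludes urea (freely permeant across cell membranes):
2·Na + glucose
= 2·140 + 6.1
= 280 + 6.1
= 286.1 mOsm/kg

286.1 mOsm/kg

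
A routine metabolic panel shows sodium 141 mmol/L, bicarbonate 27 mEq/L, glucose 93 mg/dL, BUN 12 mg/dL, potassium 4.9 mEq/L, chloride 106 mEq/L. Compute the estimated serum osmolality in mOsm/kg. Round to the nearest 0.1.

Calculated osmolality = 2·Na + glucose/18 + BUN/2.8
= 2·141 + 93/18 + 12/2.8
= 282 + 5.17 + 4.29
= 291.46 mOsm/kg

291.5 mOsm/kg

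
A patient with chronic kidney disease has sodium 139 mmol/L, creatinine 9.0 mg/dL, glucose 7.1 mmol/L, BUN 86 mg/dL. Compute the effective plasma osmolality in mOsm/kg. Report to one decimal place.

Effective osmolality excludes urea (freely permeant across cell membranes):
2·Na + glucose
= 2·139 + 7.1
= 278 + 7.1
= 285.1 mOsm/kg

285.1 mOsm/kg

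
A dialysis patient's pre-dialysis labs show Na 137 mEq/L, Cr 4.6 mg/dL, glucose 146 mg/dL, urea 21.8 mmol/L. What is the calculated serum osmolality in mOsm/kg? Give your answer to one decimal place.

303.9 mOsm/kg

Calculated osmolality = 2·Na + glucose/18 + urea
= 2·137 + 146/18 + 21.8
= 274 + 8.11 + 21.80
= 303.91 mOsm/kg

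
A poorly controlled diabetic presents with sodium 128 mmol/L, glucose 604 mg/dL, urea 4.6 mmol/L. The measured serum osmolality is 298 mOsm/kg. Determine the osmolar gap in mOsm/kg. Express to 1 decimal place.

3.8 mOsm/kg

Calculated osmolality = 2·Na + glucose/18 + urea
= 2·128 + 604/18 + 4.6
= 256 + 33.56 + 4.60
= 294.16 mOsm/kg ≈ 294.2 mOsm/kg
Osmolar gap = measured − calculated = 298 − 294.2 = 3.8 mOsm/kg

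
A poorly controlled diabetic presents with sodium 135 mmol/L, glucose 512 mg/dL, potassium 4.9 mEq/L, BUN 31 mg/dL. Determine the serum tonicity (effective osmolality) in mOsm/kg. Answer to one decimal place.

298.4 mOsm/kg

Effective osmolality excludes urea (freely permeant across cell membranes):
2·Na + glucose/18
= 2·135 + 512/18
= 270 + 28.44
= 298.44 mOsm/kg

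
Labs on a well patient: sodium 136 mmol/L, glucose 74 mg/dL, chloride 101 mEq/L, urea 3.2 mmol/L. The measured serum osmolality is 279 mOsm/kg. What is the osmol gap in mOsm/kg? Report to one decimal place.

-0.3 mOsm/kg

Calculated osmolality = 2·Na + glucose/18 + urea
= 2·136 + 74/18 + 3.2
= 272 + 4.11 + 3.20
= 279.31 mOsm/kg ≈ 279.3 mOsm/kg
Osmolar gap = measured − calculated = 279 − 279.3 = -0.3 mOsm/kg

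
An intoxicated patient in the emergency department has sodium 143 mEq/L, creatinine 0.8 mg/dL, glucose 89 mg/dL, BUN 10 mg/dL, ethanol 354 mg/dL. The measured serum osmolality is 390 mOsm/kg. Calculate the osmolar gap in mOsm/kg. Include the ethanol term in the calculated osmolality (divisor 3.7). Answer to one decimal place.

-0.2 mOsm/kg

Calculated osmolality = 2·Na + glucose/18 + BUN/2.8 + ethanol/3.7
= 2·143 + 89/18 + 10/2.8 + 354/3.7
= 286 + 4.94 + 3.57 + 95.68
= 390.19 mOsm/kg ≈ 390.2 mOsm/kg
Osmolar gap = measured − calculated = 390 − 390.2 = -0.2 mOsm/kg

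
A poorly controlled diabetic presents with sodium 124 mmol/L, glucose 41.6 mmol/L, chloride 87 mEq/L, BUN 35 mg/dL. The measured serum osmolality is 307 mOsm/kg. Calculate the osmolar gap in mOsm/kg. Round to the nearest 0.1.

4.9 mOsm/kg

Calculated osmolality = 2·Na + glucose + BUN/2.8
= 2·124 + 41.6 + 35/2.8
= 248 + 41.60 + 12.50
= 302.1 mOsm/kg ≈ 302.1 mOsm/kg
Osmolar gap = measured − calculated = 307 − 302.1 = 4.9 mOsm/kg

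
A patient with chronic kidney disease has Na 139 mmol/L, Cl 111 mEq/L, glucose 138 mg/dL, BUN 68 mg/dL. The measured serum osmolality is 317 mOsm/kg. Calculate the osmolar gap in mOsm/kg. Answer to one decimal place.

7.0 mOsm/kg

Calculated osmolality = 2·Na + glucose/18 + BUN/2.8
= 2·139 + 138/18 + 68/2.8
= 278 + 7.67 + 24.29
= 309.96 mOsm/kg ≈ 310.0 mOsm/kg
Osmolar gap = measured − calculated = 317 − 310.0 = 7.0 mOsm/kg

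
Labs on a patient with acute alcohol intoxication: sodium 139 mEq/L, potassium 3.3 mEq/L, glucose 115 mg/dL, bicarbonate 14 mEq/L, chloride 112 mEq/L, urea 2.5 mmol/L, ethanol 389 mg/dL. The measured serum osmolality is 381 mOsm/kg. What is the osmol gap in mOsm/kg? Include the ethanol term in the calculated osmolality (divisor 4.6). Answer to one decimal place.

9.5 mOsm/kg

Calculated osmolality = 2·Na + glucose/18 + urea + ethanol/4.6
= 2·139 + 115/18 + 2.5 + 389/4.6
= 278 + 6.39 + 2.50 + 84.57
= 371.46 mOsm/kg ≈ 371.5 mOsm/kg
Osmolar gap = measured − calculated = 381 − 371.5 = 9.5 mOsm/kg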